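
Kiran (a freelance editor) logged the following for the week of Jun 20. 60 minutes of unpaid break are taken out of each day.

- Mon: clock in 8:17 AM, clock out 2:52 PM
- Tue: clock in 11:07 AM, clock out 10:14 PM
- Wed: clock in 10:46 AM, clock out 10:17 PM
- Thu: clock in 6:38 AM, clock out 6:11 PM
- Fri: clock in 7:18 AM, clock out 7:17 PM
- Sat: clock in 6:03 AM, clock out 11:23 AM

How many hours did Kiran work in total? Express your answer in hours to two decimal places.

Mon: 8:17 AM–2:52 PM = 6 h 35 min; less 60 min break → 5 h 35 min
Tue: 11:07 AM–10:14 PM = 11 h 7 min; less 60 min break → 10 h 7 min
Wed: 10:46 AM–10:17 PM = 11 h 31 min; less 60 min break → 10 h 31 min
Thu: 6:38 AM–6:11 PM = 11 h 33 min; less 60 min break → 10 h 33 min
Fri: 7:18 AM–7:17 PM = 11 h 59 min; less 60 min break → 10 h 59 min
Sat: 6:03 AM–11:23 AM = 5 h 20 min; less 60 min break → 4 h 20 min
Total: 5 h 35 min + 10 h 7 min + 10 h 31 min + 10 h 33 min + 10 h 59 min + 4 h 20 min = 52 h 5 min.

52.08 hours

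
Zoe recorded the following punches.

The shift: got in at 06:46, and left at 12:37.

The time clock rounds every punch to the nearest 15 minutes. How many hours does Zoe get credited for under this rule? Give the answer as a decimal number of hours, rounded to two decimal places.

5.75 hours

The shift: in 06:46→06:45, out 12:37→12:30; 5 h 45 min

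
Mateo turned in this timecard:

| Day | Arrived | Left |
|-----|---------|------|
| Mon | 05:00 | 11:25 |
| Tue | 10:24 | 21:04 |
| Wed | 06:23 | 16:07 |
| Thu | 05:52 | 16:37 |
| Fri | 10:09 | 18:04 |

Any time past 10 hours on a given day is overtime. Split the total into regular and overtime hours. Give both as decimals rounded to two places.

Regular 44.07 hours, overtime 1.42 hours

Mon: 05:00–11:25 = 6 h 25 min
Tue: 10:24–21:04 = 10 h 40 min
Wed: 06:23–16:07 = 9 h 44 min
Thu: 05:52–16:37 = 10 h 45 min
Fri: 10:09–18:04 = 7 h 55 min
Mon reg 6 h 25 min / OT 0 h 0 min; Tue reg 10 h 0 min / OT 0 h 40 min; Wed reg 9 h 44 min / OT 0 h 0 min; Thu reg 10 h 0 min / OT 0 h 45 min; Fri reg 7 h 55 min / OT 0 h 0 min.
Totals: regular 44 h 4 min, overtime 1 h 25 min.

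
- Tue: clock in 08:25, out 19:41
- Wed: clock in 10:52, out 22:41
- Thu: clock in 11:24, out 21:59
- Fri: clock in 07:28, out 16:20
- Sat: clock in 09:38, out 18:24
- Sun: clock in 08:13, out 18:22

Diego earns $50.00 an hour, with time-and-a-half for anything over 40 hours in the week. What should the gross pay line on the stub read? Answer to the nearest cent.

Tue: 08:25–19:41 = 11 h 16 min
Wed: 10:52–22:41 = 11 h 49 min
Thu: 11:24–21:59 = 10 h 35 min
Fri: 07:28–16:20 = 8 h 52 min
Sat: 09:38–18:24 = 8 h 46 min
Sun: 08:13–18:22 = 10 h 9 min
Total worked: 61 h 27 min = 3687 min.
Regular 40 h 0 min = 2400 min at $50.00/h; overtime 21 h 27 min = 1287 min at $75.00/h.
Pay = (2400 × $50.00 + 1287 × $75.00) ÷ 60 = $3608.75.

$3608.75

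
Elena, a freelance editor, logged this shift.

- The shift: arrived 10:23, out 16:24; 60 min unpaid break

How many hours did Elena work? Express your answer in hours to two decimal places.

The shift: 10:23–16:24 = 6 h 1 min; less 60 min break → 5 h 1 min

5.02 hours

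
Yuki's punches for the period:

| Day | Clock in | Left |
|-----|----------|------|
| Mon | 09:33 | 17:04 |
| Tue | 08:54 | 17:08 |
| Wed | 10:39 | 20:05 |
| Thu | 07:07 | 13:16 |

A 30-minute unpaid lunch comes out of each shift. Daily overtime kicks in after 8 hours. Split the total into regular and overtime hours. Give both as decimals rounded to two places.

Mon: 09:33–17:04 = 7 h 31 min; less 30 min break → 7 h 1 min
Tue: 08:54–17:08 = 8 h 14 min; less 30 min break → 7 h 44 min
Wed: 10:39–20:05 = 9 h 26 min; less 30 min break → 8 h 56 min
Thu: 07:07–13:16 = 6 h 9 min; less 30 min break → 5 h 39 min
Mon reg 7 h 1 min / OT 0 h 0 min; Tue reg 7 h 44 min / OT 0 h 0 min; Wed reg 8 h 0 min / OT 0 h 56 min; Thu reg 5 h 39 min / OT 0 h 0 min.
Totals: regular 28 h 24 min, overtime 0 h 56 min.

Regular 28.40 hours, overtime 0.93 hours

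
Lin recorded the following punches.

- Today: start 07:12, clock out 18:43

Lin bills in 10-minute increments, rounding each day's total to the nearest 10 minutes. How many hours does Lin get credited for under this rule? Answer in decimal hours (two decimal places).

11.50 hours

Today: 07:12–18:43 = 11 h 31 min → rounds to 11 h 30 min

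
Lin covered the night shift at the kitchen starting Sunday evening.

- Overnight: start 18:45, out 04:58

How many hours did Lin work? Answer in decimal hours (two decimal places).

Overnight: 18:45 → midnight = 5 h 15 min; midnight → 04:58 = 4 h 58 min; span 10 h 13 min

10.22 hours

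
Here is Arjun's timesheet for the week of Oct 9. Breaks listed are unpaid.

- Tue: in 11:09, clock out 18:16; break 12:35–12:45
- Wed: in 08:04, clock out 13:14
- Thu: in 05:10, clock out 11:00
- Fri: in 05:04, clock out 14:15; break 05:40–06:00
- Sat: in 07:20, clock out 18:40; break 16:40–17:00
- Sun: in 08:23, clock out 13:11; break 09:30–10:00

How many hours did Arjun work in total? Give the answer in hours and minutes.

42 h 6 min

Tue: 11:09–18:16 = 7 h 7 min; less 10 min break → 6 h 57 min
Wed: 08:04–13:14 = 5 h 10 min
Thu: 05:10–11:00 = 5 h 50 min
Fri: 05:04–14:15 = 9 h 11 min; less 20 min break → 8 h 51 min
Sat: 07:20–18:40 = 11 h 20 min; less 20 min break → 11 h 0 min
Sun: 08:23–13:11 = 4 h 48 min; less 30 min break → 4 h 18 min
Total: 6 h 57 min + 5 h 10 min + 5 h 50 min + 8 h 51 min + 11 h 0 min + 4 h 18 min = 42 h 6 min.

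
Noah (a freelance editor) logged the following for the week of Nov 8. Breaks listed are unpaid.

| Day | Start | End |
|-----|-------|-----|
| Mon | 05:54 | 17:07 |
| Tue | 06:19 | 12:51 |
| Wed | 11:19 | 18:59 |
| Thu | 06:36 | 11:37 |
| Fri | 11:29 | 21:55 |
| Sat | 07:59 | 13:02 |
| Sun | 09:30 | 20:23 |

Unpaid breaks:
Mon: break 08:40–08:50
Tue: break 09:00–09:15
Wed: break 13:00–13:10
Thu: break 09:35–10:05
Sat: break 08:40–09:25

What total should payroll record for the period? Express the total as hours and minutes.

54 h 58 min

Mon: 05:54–17:07 = 11 h 13 min; less 10 min break → 11 h 3 min
Tue: 06:19–12:51 = 6 h 32 min; less 15 min break → 6 h 17 min
Wed: 11:19–18:59 = 7 h 40 min; less 10 min break → 7 h 30 min
Thu: 06:36–11:37 = 5 h 1 min; less 30 min break → 4 h 31 min
Fri: 11:29–21:55 = 10 h 26 min
Sat: 07:59–13:02 = 5 h 3 min; less 45 min break → 4 h 18 min
Sun: 09:30–20:23 = 10 h 53 min
Total: 11 h 3 min + 6 h 17 min + 7 h 30 min + 4 h 31 min + 10 h 26 min + 4 h 18 min + 10 h 53 min = 54 h 58 min.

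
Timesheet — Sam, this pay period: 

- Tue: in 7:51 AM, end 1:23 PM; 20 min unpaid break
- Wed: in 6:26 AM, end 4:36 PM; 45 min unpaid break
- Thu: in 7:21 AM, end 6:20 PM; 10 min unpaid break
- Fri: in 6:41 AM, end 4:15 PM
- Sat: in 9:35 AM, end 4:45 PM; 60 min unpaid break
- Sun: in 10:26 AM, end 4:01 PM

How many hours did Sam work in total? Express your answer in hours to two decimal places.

46.75 hours

Tue: 7:51 AM–1:23 PM = 5 h 32 min; less 20 min break → 5 h 12 min
Wed: 6:26 AM–4:36 PM = 10 h 10 min; less 45 min break → 9 h 25 min
Thu: 7:21 AM–6:20 PM = 10 h 59 min; less 10 min break → 10 h 49 min
Fri: 6:41 AM–4:15 PM = 9 h 34 min
Sat: 9:35 AM–4:45 PM = 7 h 10 min; less 60 min break → 6 h 10 min
Sun: 10:26 AM–4:01 PM = 5 h 35 min
Total: 5 h 12 min + 9 h 25 min + 10 h 49 min + 9 h 34 min + 6 h 10 min + 5 h 35 min = 46 h 45 min.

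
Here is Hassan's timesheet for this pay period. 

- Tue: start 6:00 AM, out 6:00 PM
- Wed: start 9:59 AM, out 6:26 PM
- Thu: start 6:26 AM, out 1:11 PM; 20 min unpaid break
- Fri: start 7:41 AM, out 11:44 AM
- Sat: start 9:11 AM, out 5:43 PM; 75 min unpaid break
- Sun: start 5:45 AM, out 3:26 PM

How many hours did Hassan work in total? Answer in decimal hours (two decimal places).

47.88 hours

Tue: 6:00 AM–6:00 PM = 12 h 0 min
Wed: 9:59 AM–6:26 PM = 8 h 27 min
Thu: 6:26 AM–1:11 PM = 6 h 45 min; less 20 min break → 6 h 25 min
Fri: 7:41 AM–11:44 AM = 4 h 3 min
Sat: 9:11 AM–5:43 PM = 8 h 32 min; less 75 min break → 7 h 17 min
Sun: 5:45 AM–3:26 PM = 9 h 41 min
Total: 12 h 0 min + 8 h 27 min + 6 h 25 min + 4 h 3 min + 7 h 17 min + 9 h 41 min = 47 h 53 min.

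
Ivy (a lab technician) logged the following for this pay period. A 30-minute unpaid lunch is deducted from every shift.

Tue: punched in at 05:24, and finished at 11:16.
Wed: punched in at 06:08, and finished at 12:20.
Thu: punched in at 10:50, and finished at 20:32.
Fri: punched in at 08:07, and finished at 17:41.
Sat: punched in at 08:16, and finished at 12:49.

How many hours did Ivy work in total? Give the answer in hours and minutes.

33 h 23 min

Tue: 05:24–11:16 = 5 h 52 min; less 30 min break → 5 h 22 min
Wed: 06:08–12:20 = 6 h 12 min; less 30 min break → 5 h 42 min
Thu: 10:50–20:32 = 9 h 42 min; less 30 min break → 9 h 12 min
Fri: 08:07–17:41 = 9 h 34 min; less 30 min break → 9 h 4 min
Sat: 08:16–12:49 = 4 h 33 min; less 30 min break → 4 h 3 min
Total: 5 h 22 min + 5 h 42 min + 9 h 12 min + 9 h 4 min + 4 h 3 min = 33 h 23 min.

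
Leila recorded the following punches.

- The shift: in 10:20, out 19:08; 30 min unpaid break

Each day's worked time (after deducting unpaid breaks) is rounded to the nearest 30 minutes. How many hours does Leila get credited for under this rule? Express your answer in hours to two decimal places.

8.50 hours

The shift: 10:20–19:08 = 8 h 48 min − 30 min = 8 h 18 min → rounds to 8 h 30 min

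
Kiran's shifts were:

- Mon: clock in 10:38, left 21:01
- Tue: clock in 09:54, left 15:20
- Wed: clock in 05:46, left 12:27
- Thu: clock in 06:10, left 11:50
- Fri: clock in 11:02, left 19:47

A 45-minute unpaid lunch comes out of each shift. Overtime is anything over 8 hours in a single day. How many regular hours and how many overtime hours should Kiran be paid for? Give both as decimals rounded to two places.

Mon: 10:38–21:01 = 10 h 23 min; less 45 min break → 9 h 38 min
Tue: 09:54–15:20 = 5 h 26 min; less 45 min break → 4 h 41 min
Wed: 05:46–12:27 = 6 h 41 min; less 45 min break → 5 h 56 min
Thu: 06:10–11:50 = 5 h 40 min; less 45 min break → 4 h 55 min
Fri: 11:02–19:47 = 8 h 45 min; less 45 min break → 8 h 0 min
Mon reg 8 h 0 min / OT 1 h 38 min; Tue reg 4 h 41 min / OT 0 h 0 min; Wed reg 5 h 56 min / OT 0 h 0 min; Thu reg 4 h 55 min / OT 0 h 0 min; Fri reg 8 h 0 min / OT 0 h 0 min.
Totals: regular 31 h 32 min, overtime 1 h 38 min.

Regular 31.53 hours, overtime 1.63 hours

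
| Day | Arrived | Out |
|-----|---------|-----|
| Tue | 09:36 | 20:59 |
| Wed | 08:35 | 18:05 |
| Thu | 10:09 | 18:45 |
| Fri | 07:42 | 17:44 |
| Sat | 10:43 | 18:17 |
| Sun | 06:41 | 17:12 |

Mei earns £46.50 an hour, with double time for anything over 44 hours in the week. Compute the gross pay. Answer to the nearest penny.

£3310.80

Tue: 09:36–20:59 = 11 h 23 min
Wed: 08:35–18:05 = 9 h 30 min
Thu: 10:09–18:45 = 8 h 36 min
Fri: 07:42–17:44 = 10 h 2 min
Sat: 10:43–18:17 = 7 h 34 min
Sun: 06:41–17:12 = 10 h 31 min
Total worked: 57 h 36 min = 3456 min.
Regular 44 h 0 min = 2640 min at £46.50/h; overtime 13 h 36 min = 816 min at £93.00/h.
Pay = (2640 × £46.50 + 816 × £93.00) ÷ 60 = £3310.80.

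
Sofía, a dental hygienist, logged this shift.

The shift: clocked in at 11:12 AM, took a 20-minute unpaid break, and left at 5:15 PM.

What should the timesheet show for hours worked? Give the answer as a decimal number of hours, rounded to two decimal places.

5.72 hours

The shift: 11:12 AM–5:15 PM = 6 h 3 min; less 20 min break → 5 h 43 min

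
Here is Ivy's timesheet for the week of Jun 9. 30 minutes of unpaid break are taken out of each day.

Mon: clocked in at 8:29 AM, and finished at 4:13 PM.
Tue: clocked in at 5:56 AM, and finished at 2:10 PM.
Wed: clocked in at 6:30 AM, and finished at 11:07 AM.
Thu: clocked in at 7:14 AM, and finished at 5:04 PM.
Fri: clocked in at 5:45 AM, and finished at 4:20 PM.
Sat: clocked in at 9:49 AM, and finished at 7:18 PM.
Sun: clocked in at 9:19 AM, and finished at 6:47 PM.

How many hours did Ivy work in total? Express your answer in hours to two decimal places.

56.45 hours

Mon: 8:29 AM–4:13 PM = 7 h 44 min; less 30 min break → 7 h 14 min
Tue: 5:56 AM–2:10 PM = 8 h 14 min; less 30 min break → 7 h 44 min
Wed: 6:30 AM–11:07 AM = 4 h 37 min; less 30 min break → 4 h 7 min
Thu: 7:14 AM–5:04 PM = 9 h 50 min; less 30 min break → 9 h 20 min
Fri: 5:45 AM–4:20 PM = 10 h 35 min; less 30 min break → 10 h 5 min
Sat: 9:49 AM–7:18 PM = 9 h 29 min; less 30 min break → 8 h 59 min
Sun: 9:19 AM–6:47 PM = 9 h 28 min; less 30 min break → 8 h 58 min
Total: 7 h 14 min + 7 h 44 min + 4 h 7 min + 9 h 20 min + 10 h 5 min + 8 h 59 min + 8 h 58 min = 56 h 27 min.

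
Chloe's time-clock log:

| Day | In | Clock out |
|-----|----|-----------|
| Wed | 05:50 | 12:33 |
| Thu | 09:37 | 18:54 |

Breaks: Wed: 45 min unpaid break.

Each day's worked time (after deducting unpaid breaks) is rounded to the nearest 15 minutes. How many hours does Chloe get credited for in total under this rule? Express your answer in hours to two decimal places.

15.25 hours

Wed: 05:50–12:33 = 6 h 43 min − 45 min = 5 h 58 min → rounds to 6 h 0 min
Thu: 09:37–18:54 = 9 h 17 min → rounds to 9 h 15 min
Total credited: 15 h 15 min.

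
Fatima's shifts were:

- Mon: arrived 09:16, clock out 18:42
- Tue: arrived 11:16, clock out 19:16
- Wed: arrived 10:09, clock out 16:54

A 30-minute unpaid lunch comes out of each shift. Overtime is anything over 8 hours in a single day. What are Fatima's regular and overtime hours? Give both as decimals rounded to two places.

Mon: 09:16–18:42 = 9 h 26 min; less 30 min break → 8 h 56 min
Tue: 11:16–19:16 = 8 h 0 min; less 30 min break → 7 h 30 min
Wed: 10:09–16:54 = 6 h 45 min; less 30 min break → 6 h 15 min
Mon reg 8 h 0 min / OT 0 h 56 min; Tue reg 7 h 30 min / OT 0 h 0 min; Wed reg 6 h 15 min / OT 0 h 0 min.
Totals: regular 21 h 45 min, overtime 0 h 56 min.

Regular 21.75 hours, overtime 0.93 hours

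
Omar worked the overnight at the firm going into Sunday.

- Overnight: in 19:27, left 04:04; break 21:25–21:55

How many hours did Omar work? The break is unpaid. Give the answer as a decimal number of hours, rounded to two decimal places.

8.12 hours

Overnight: 19:27 → midnight = 4 h 33 min; midnight → 04:04 = 4 h 4 min; span 8 h 37 min; less 30 min break → 8 h 7 min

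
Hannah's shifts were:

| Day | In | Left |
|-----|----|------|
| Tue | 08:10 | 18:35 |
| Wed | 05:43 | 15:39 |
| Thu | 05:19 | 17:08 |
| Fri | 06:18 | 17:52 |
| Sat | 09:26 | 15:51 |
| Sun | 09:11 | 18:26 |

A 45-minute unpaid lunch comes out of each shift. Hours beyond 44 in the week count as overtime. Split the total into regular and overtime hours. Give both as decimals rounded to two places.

Regular 44.00 hours, overtime 10.90 hours

Tue: 08:10–18:35 = 10 h 25 min; less 45 min break → 9 h 40 min
Wed: 05:43–15:39 = 9 h 56 min; less 45 min break → 9 h 11 min
Thu: 05:19–17:08 = 11 h 49 min; less 45 min break → 11 h 4 min
Fri: 06:18–17:52 = 11 h 34 min; less 45 min break → 10 h 49 min
Sat: 09:26–15:51 = 6 h 25 min; less 45 min break → 5 h 40 min
Sun: 09:11–18:26 = 9 h 15 min; less 45 min break → 8 h 30 min
Total worked: 54 h 54 min = 54.90 h.
Threshold 44 h → overtime 10 h 54 min, regular 44 h 0 min.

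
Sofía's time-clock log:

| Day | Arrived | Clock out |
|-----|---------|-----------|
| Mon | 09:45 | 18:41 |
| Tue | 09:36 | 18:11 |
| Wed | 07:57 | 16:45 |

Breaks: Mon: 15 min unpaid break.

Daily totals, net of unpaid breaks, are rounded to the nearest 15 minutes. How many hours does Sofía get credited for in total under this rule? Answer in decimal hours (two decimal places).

26.00 hours

Mon: 09:45–18:41 = 8 h 56 min − 15 min = 8 h 41 min → rounds to 8 h 45 min
Tue: 09:36–18:11 = 8 h 35 min → rounds to 8 h 30 min
Wed: 07:57–16:45 = 8 h 48 min → rounds to 8 h 45 min
Total credited: 26 h 0 min.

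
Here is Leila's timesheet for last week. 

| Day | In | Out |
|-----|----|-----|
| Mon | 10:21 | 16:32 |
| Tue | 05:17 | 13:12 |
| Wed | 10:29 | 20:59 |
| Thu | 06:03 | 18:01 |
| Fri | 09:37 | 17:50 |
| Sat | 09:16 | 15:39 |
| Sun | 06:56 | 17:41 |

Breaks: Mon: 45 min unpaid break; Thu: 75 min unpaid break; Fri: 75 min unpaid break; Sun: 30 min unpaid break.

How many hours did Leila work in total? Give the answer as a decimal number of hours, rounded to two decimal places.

58.17 hours

Mon: 10:21–16:32 = 6 h 11 min; less 45 min break → 5 h 26 min
Tue: 05:17–13:12 = 7 h 55 min
Wed: 10:29–20:59 = 10 h 30 min
Thu: 06:03–18:01 = 11 h 58 min; less 75 min break → 10 h 43 min
Fri: 09:37–17:50 = 8 h 13 min; less 75 min break → 6 h 58 min
Sat: 09:16–15:39 = 6 h 23 min
Sun: 06:56–17:41 = 10 h 45 min; less 30 min break → 10 h 15 min
Total: 5 h 26 min + 7 h 55 min + 10 h 30 min + 10 h 43 min + 6 h 58 min + 6 h 23 min + 10 h 15 min = 58 h 10 min.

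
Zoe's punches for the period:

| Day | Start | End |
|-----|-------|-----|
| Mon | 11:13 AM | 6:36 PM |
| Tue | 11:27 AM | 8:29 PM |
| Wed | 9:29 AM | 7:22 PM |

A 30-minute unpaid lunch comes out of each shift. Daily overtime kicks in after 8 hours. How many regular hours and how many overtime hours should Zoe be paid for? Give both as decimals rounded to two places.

Regular 22.88 hours, overtime 1.92 hours

Mon: 11:13 AM–6:36 PM = 7 h 23 min; less 30 min break → 6 h 53 min
Tue: 11:27 AM–8:29 PM = 9 h 2 min; less 30 min break → 8 h 32 min
Wed: 9:29 AM–7:22 PM = 9 h 53 min; less 30 min break → 9 h 23 min
Mon reg 6 h 53 min / OT 0 h 0 min; Tue reg 8 h 0 min / OT 0 h 32 min; Wed reg 8 h 0 min / OT 1 h 23 min.
Totals: regular 22 h 53 min, overtime 1 h 55 min.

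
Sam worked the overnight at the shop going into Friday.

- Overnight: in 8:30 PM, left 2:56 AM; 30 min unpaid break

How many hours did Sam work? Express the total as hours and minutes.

5 h 56 min

Overnight: 8:30 PM → midnight = 3 h 30 min; midnight → 2:56 AM = 2 h 56 min; span 6 h 26 min; less 30 min break → 5 h 56 min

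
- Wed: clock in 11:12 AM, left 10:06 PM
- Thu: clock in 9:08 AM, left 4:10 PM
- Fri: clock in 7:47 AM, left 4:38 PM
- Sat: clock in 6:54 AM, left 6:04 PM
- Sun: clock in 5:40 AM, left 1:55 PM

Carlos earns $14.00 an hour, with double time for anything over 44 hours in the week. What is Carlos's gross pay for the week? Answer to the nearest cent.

$677.60

Wed: 11:12 AM–10:06 PM = 10 h 54 min
Thu: 9:08 AM–4:10 PM = 7 h 2 min
Fri: 7:47 AM–4:38 PM = 8 h 51 min
Sat: 6:54 AM–6:04 PM = 11 h 10 min
Sun: 5:40 AM–1:55 PM = 8 h 15 min
Total worked: 46 h 12 min = 2772 min.
Regular 44 h 0 min = 2640 min at $14.00/h; overtime 2 h 12 min = 132 min at $28.00/h.
Pay = (2640 × $14.00 + 132 × $28.00) ÷ 60 = $677.60.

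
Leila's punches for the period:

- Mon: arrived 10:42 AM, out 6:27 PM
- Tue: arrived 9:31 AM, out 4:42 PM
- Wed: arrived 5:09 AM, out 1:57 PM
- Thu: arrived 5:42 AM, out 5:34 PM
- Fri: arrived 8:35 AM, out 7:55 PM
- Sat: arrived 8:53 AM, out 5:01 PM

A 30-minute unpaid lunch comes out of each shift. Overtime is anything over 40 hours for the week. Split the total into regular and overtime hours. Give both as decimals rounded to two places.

Regular 40.00 hours, overtime 12.07 hours

Mon: 10:42 AM–6:27 PM = 7 h 45 min; less 30 min break → 7 h 15 min
Tue: 9:31 AM–4:42 PM = 7 h 11 min; less 30 min break → 6 h 41 min
Wed: 5:09 AM–1:57 PM = 8 h 48 min; less 30 min break → 8 h 18 min
Thu: 5:42 AM–5:34 PM = 11 h 52 min; less 30 min break → 11 h 22 min
Fri: 8:35 AM–7:55 PM = 11 h 20 min; less 30 min break → 10 h 50 min
Sat: 8:53 AM–5:01 PM = 8 h 8 min; less 30 min break → 7 h 38 min
Total worked: 52 h 4 min = 52.07 h.
Threshold 40 h → overtime 12 h 4 min, regular 40 h 0 min.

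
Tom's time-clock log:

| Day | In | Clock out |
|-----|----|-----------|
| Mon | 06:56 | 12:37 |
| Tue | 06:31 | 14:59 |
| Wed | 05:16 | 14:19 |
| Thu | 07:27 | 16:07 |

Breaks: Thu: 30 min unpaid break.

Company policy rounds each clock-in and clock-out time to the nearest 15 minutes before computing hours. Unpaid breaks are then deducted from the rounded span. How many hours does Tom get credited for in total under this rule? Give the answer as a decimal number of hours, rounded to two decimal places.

31.00 hours

Mon: in 06:56→07:00, out 12:37→12:30; 5 h 30 min
Tue: in 06:31→06:30, out 14:59→15:00; 8 h 30 min
Wed: in 05:16→05:15, out 14:19→14:15; 9 h 0 min
Thu: in 07:27→07:30, out 16:07→16:00; 8 h 30 min − 30 min = 8 h 0 min
Total credited: 31 h 0 min.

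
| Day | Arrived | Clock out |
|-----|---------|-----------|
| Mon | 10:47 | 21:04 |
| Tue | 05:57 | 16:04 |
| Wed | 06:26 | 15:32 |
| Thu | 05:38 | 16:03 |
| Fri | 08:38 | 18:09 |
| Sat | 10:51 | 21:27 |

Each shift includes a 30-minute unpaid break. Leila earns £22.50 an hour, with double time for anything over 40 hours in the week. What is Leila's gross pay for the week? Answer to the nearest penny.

Mon: 10:47–21:04 = 10 h 17 min; less 30 min break → 9 h 47 min
Tue: 05:57–16:04 = 10 h 7 min; less 30 min break → 9 h 37 min
Wed: 06:26–15:32 = 9 h 6 min; less 30 min break → 8 h 36 min
Thu: 05:38–16:03 = 10 h 25 min; less 30 min break → 9 h 55 min
Fri: 08:38–18:09 = 9 h 31 min; less 30 min break → 9 h 1 min
Sat: 10:51–21:27 = 10 h 36 min; less 30 min break → 10 h 6 min
Total worked: 57 h 2 min = 3422 min.
Regular 40 h 0 min = 2400 min at £22.50/h; overtime 17 h 2 min = 1022 min at £45.00/h.
Pay = (2400 × £22.50 + 1022 × £45.00) ÷ 60 = £1666.50.

£1666.50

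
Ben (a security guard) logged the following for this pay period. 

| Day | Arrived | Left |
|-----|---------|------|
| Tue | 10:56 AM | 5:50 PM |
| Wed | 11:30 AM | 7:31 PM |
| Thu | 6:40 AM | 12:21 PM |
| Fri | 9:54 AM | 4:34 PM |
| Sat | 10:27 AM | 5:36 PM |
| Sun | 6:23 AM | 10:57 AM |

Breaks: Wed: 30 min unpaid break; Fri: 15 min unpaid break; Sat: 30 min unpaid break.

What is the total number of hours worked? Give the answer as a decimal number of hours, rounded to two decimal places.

37.73 hours

Tue: 10:56 AM–5:50 PM = 6 h 54 min
Wed: 11:30 AM–7:31 PM = 8 h 1 min; less 30 min break → 7 h 31 min
Thu: 6:40 AM–12:21 PM = 5 h 41 min
Fri: 9:54 AM–4:34 PM = 6 h 40 min; less 15 min break → 6 h 25 min
Sat: 10:27 AM–5:36 PM = 7 h 9 min; less 30 min break → 6 h 39 min
Sun: 6:23 AM–10:57 AM = 4 h 34 min
Total: 6 h 54 min + 7 h 31 min + 5 h 41 min + 6 h 25 min + 6 h 39 min + 4 h 34 min = 37 h 44 min.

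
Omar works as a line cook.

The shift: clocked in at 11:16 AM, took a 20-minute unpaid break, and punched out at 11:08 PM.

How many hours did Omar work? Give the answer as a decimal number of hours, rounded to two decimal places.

11.53 hours

The shift: 11:16 AM–11:08 PM = 11 h 52 min; less 20 min break → 11 h 32 min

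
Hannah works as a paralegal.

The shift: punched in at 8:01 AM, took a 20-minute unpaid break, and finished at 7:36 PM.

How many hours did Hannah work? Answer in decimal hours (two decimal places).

11.25 hours

The shift: 8:01 AM–7:36 PM = 11 h 35 min; less 20 min break → 11 h 15 min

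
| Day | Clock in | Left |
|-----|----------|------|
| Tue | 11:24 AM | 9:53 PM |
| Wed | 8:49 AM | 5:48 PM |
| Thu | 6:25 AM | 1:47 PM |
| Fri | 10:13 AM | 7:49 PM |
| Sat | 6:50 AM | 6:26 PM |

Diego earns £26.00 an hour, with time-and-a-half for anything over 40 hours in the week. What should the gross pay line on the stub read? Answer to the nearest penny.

Tue: 11:24 AM–9:53 PM = 10 h 29 min
Wed: 8:49 AM–5:48 PM = 8 h 59 min
Thu: 6:25 AM–1:47 PM = 7 h 22 min
Fri: 10:13 AM–7:49 PM = 9 h 36 min
Sat: 6:50 AM–6:26 PM = 11 h 36 min
Total worked: 48 h 2 min = 2882 min.
Regular 40 h 0 min = 2400 min at £26.00/h; overtime 8 h 2 min = 482 min at £39.00/h.
Pay = (2400 × £26.00 + 482 × £39.00) ÷ 60 = £1353.30.

£1353.30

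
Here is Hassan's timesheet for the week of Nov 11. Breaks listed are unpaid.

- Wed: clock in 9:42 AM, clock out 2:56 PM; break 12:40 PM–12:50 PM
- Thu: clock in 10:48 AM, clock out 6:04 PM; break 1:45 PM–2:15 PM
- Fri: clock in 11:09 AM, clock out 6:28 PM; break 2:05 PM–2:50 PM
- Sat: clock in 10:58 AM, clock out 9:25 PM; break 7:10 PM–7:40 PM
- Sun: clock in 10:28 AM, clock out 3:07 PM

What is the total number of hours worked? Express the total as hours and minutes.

Wed: 9:42 AM–2:56 PM = 5 h 14 min; less 10 min break → 5 h 4 min
Thu: 10:48 AM–6:04 PM = 7 h 16 min; less 30 min break → 6 h 46 min
Fri: 11:09 AM–6:28 PM = 7 h 19 min; less 45 min break → 6 h 34 min
Sat: 10:58 AM–9:25 PM = 10 h 27 min; less 30 min break → 9 h 57 min
Sun: 10:28 AM–3:07 PM = 4 h 39 min
Total: 5 h 4 min + 6 h 46 min + 6 h 34 min + 9 h 57 min + 4 h 39 min = 33 h 0 min.

33 h 0 min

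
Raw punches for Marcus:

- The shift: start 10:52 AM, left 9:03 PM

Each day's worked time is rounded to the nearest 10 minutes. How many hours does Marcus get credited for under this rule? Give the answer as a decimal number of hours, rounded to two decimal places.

10.17 hours

The shift: 10:52 AM–9:03 PM = 10 h 11 min → rounds to 10 h 10 min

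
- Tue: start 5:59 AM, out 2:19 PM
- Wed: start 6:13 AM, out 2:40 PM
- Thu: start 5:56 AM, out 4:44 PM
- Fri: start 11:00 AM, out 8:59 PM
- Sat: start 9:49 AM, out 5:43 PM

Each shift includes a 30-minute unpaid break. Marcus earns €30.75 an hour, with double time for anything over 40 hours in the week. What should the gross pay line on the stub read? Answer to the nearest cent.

€1412.45

Tue: 5:59 AM–2:19 PM = 8 h 20 min; less 30 min break → 7 h 50 min
Wed: 6:13 AM–2:40 PM = 8 h 27 min; less 30 min break → 7 h 57 min
Thu: 5:56 AM–4:44 PM = 10 h 48 min; less 30 min break → 10 h 18 min
Fri: 11:00 AM–8:59 PM = 9 h 59 min; less 30 min break → 9 h 29 min
Sat: 9:49 AM–5:43 PM = 7 h 54 min; less 30 min break → 7 h 24 min
Total worked: 42 h 58 min = 2578 min.
Regular 40 h 0 min = 2400 min at €30.75/h; overtime 2 h 58 min = 178 min at €61.50/h.
Pay = (2400 × €30.75 + 178 × €61.50) ÷ 60 = €1412.45.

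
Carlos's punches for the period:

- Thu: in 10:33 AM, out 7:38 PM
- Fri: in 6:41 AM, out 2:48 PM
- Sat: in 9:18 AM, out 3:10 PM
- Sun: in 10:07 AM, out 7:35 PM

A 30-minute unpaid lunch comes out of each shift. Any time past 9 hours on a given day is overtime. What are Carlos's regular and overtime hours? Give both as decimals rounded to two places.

Regular 30.53 hours, overtime 0.00 hours

Thu: 10:33 AM–7:38 PM = 9 h 5 min; less 30 min break → 8 h 35 min
Fri: 6:41 AM–2:48 PM = 8 h 7 min; less 30 min break → 7 h 37 min
Sat: 9:18 AM–3:10 PM = 5 h 52 min; less 30 min break → 5 h 22 min
Sun: 10:07 AM–7:35 PM = 9 h 28 min; less 30 min break → 8 h 58 min
Thu reg 8 h 35 min / OT 0 h 0 min; Fri reg 7 h 37 min / OT 0 h 0 min; Sat reg 5 h 22 min / OT 0 h 0 min; Sun reg 8 h 58 min / OT 0 h 0 min.
Totals: regular 30 h 32 min, overtime 0 h 0 min.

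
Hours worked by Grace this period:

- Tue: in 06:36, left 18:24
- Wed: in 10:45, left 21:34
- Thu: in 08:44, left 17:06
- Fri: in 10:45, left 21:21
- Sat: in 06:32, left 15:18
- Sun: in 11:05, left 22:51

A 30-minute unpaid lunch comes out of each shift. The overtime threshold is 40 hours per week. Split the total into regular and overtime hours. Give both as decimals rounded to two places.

Tue: 06:36–18:24 = 11 h 48 min; less 30 min break → 11 h 18 min
Wed: 10:45–21:34 = 10 h 49 min; less 30 min break → 10 h 19 min
Thu: 08:44–17:06 = 8 h 22 min; less 30 min break → 7 h 52 min
Fri: 10:45–21:21 = 10 h 36 min; less 30 min break → 10 h 6 min
Sat: 06:32–15:18 = 8 h 46 min; less 30 min break → 8 h 16 min
Sun: 11:05–22:51 = 11 h 46 min; less 30 min break → 11 h 16 min
Total worked: 59 h 7 min = 59.12 h.
Threshold 40 h → overtime 19 h 7 min, regular 40 h 0 min.

Regular 40.00 hours, overtime 19.12 hours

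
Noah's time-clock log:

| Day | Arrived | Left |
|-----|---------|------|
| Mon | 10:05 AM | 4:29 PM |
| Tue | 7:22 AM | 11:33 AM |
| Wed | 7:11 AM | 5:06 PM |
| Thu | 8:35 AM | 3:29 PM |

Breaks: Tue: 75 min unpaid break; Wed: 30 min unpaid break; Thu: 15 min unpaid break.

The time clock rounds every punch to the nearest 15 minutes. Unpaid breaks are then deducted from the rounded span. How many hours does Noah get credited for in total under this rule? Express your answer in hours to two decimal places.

25.50 hours

Mon: in 10:05 AM→10:00 AM, out 4:29 PM→4:30 PM; 6 h 30 min
Tue: in 7:22 AM→7:15 AM, out 11:33 AM→11:30 AM; 4 h 15 min − 75 min = 3 h 0 min
Wed: in 7:11 AM→7:15 AM, out 5:06 PM→5:00 PM; 9 h 45 min − 30 min = 9 h 15 min
Thu: in 8:35 AM→8:30 AM, out 3:29 PM→3:30 PM; 7 h 0 min − 15 min = 6 h 45 min
Total credited: 25 h 30 min.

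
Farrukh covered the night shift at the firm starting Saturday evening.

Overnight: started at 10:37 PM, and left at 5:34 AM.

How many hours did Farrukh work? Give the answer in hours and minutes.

Overnight: 10:37 PM → midnight = 1 h 23 min; midnight → 5:34 AM = 5 h 34 min; span 6 h 57 min

6 h 57 min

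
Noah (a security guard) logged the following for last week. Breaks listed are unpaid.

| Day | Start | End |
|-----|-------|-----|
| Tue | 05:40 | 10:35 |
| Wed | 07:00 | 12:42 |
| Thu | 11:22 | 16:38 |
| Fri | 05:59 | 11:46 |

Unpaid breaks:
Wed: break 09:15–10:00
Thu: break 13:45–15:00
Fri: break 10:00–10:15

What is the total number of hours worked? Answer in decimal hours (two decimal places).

19.42 hours

Tue: 05:40–10:35 = 4 h 55 min
Wed: 07:00–12:42 = 5 h 42 min; less 45 min break → 4 h 57 min
Thu: 11:22–16:38 = 5 h 16 min; less 75 min break → 4 h 1 min
Fri: 05:59–11:46 = 5 h 47 min; less 15 min break → 5 h 32 min
Total: 4 h 55 min + 4 h 57 min + 4 h 1 min + 5 h 32 min = 19 h 25 min.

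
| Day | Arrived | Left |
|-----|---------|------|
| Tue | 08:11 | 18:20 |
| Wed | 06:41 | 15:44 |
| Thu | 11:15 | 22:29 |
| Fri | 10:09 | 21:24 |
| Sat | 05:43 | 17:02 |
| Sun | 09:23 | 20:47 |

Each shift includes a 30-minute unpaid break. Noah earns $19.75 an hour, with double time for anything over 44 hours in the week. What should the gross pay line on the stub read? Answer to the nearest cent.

$1556.30

Tue: 08:11–18:20 = 10 h 9 min; less 30 min break → 9 h 39 min
Wed: 06:41–15:44 = 9 h 3 min; less 30 min break → 8 h 33 min
Thu: 11:15–22:29 = 11 h 14 min; less 30 min break → 10 h 44 min
Fri: 10:09–21:24 = 11 h 15 min; less 30 min break → 10 h 45 min
Sat: 05:43–17:02 = 11 h 19 min; less 30 min break → 10 h 49 min
Sun: 09:23–20:47 = 11 h 24 min; less 30 min break → 10 h 54 min
Total worked: 61 h 24 min = 3684 min.
Regular 44 h 0 min = 2640 min at $19.75/h; overtime 17 h 24 min = 1044 min at $39.50/h.
Pay = (2640 × $19.75 + 1044 × $39.50) ÷ 60 = $1556.30.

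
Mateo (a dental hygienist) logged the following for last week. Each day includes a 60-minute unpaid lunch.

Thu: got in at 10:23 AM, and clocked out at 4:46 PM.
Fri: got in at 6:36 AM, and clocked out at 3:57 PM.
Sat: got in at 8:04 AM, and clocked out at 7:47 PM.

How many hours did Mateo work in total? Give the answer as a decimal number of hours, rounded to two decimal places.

Thu: 10:23 AM–4:46 PM = 6 h 23 min; less 60 min break → 5 h 23 min
Fri: 6:36 AM–3:57 PM = 9 h 21 min; less 60 min break → 8 h 21 min
Sat: 8:04 AM–7:47 PM = 11 h 43 min; less 60 min break → 10 h 43 min
Total: 5 h 23 min + 8 h 21 min + 10 h 43 min = 24 h 27 min.

24.45 hours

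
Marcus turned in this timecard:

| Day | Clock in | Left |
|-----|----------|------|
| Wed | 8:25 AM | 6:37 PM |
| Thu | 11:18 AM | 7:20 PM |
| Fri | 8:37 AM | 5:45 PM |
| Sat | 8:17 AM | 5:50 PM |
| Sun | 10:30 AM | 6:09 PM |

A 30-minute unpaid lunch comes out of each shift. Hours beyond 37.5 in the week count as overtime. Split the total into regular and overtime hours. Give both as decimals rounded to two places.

Regular 37.50 hours, overtime 4.57 hours

Wed: 8:25 AM–6:37 PM = 10 h 12 min; less 30 min break → 9 h 42 min
Thu: 11:18 AM–7:20 PM = 8 h 2 min; less 30 min break → 7 h 32 min
Fri: 8:37 AM–5:45 PM = 9 h 8 min; less 30 min break → 8 h 38 min
Sat: 8:17 AM–5:50 PM = 9 h 33 min; less 30 min break → 9 h 3 min
Sun: 10:30 AM–6:09 PM = 7 h 39 min; less 30 min break → 7 h 9 min
Total worked: 42 h 4 min = 42.07 h.
Threshold 37.5 h → overtime 4 h 34 min, regular 37 h 30 min.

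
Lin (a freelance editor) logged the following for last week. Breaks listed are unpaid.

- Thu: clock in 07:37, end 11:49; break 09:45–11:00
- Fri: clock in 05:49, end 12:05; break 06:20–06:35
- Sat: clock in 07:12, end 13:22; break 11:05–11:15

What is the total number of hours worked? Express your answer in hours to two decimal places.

14.97 hours

Thu: 07:37–11:49 = 4 h 12 min; less 75 min break → 2 h 57 min
Fri: 05:49–12:05 = 6 h 16 min; less 15 min break → 6 h 1 min
Sat: 07:12–13:22 = 6 h 10 min; less 10 min break → 6 h 0 min
Total: 2 h 57 min + 6 h 1 min + 6 h 0 min = 14 h 58 min.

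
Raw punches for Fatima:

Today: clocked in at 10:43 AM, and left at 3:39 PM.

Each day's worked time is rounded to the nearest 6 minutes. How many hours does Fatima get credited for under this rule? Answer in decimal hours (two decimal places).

4.90 hours

Today: 10:43 AM–3:39 PM = 4 h 56 min → rounds to 4 h 54 min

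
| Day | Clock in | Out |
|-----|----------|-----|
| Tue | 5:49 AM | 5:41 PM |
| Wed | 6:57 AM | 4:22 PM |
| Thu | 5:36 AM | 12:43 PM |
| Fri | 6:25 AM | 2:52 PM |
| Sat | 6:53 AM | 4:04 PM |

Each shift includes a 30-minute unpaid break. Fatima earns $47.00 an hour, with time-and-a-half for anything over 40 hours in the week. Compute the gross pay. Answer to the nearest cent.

$2129.10

Tue: 5:49 AM–5:41 PM = 11 h 52 min; less 30 min break → 11 h 22 min
Wed: 6:57 AM–4:22 PM = 9 h 25 min; less 30 min break → 8 h 55 min
Thu: 5:36 AM–12:43 PM = 7 h 7 min; less 30 min break → 6 h 37 min
Fri: 6:25 AM–2:52 PM = 8 h 27 min; less 30 min break → 7 h 57 min
Sat: 6:53 AM–4:04 PM = 9 h 11 min; less 30 min break → 8 h 41 min
Total worked: 43 h 32 min = 2612 min.
Regular 40 h 0 min = 2400 min at $47.00/h; overtime 3 h 32 min = 212 min at $70.50/h.
Pay = (2400 × $47.00 + 212 × $70.50) ÷ 60 = $2129.10.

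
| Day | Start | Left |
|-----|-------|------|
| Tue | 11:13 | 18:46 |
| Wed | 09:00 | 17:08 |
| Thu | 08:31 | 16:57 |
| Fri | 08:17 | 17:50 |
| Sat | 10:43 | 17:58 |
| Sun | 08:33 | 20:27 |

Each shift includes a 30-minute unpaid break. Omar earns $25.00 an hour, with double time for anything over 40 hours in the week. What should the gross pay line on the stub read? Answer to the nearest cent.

$1490.83

Tue: 11:13–18:46 = 7 h 33 min; less 30 min break → 7 h 3 min
Wed: 09:00–17:08 = 8 h 8 min; less 30 min break → 7 h 38 min
Thu: 08:31–16:57 = 8 h 26 min; less 30 min break → 7 h 56 min
Fri: 08:17–17:50 = 9 h 33 min; less 30 min break → 9 h 3 min
Sat: 10:43–17:58 = 7 h 15 min; less 30 min break → 6 h 45 min
Sun: 08:33–20:27 = 11 h 54 min; less 30 min break → 11 h 24 min
Total worked: 49 h 49 min = 2989 min.
Regular 40 h 0 min = 2400 min at $25.00/h; overtime 9 h 49 min = 589 min at $50.00/h.
Pay = (2400 × $25.00 + 589 × $50.00) ÷ 60 = $1490.83.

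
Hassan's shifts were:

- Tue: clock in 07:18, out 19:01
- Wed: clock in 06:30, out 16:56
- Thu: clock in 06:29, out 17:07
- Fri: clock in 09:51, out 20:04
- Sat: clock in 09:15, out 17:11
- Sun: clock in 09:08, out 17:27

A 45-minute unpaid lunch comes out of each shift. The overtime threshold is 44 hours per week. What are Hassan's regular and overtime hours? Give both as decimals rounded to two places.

Regular 44.00 hours, overtime 10.75 hours

Tue: 07:18–19:01 = 11 h 43 min; less 45 min break → 10 h 58 min
Wed: 06:30–16:56 = 10 h 26 min; less 45 min break → 9 h 41 min
Thu: 06:29–17:07 = 10 h 38 min; less 45 min break → 9 h 53 min
Fri: 09:51–20:04 = 10 h 13 min; less 45 min break → 9 h 28 min
Sat: 09:15–17:11 = 7 h 56 min; less 45 min break → 7 h 11 min
Sun: 09:08–17:27 = 8 h 19 min; less 45 min break → 7 h 34 min
Total worked: 54 h 45 min = 54.75 h.
Threshold 44 h → overtime 10 h 45 min, regular 44 h 0 min.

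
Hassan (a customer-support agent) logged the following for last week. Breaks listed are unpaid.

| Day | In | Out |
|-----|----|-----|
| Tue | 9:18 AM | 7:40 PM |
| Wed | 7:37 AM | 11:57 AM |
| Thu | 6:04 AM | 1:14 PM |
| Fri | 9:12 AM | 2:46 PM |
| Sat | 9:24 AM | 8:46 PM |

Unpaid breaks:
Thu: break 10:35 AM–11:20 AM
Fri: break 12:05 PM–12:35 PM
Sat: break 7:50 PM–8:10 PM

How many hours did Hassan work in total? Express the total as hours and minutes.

Tue: 9:18 AM–7:40 PM = 10 h 22 min
Wed: 7:37 AM–11:57 AM = 4 h 20 min
Thu: 6:04 AM–1:14 PM = 7 h 10 min; less 45 min break → 6 h 25 min
Fri: 9:12 AM–2:46 PM = 5 h 34 min; less 30 min break → 5 h 4 min
Sat: 9:24 AM–8:46 PM = 11 h 22 min; less 20 min break → 11 h 2 min
Total: 10 h 22 min + 4 h 20 min + 6 h 25 min + 5 h 4 min + 11 h 2 min = 37 h 13 min.

37 h 13 min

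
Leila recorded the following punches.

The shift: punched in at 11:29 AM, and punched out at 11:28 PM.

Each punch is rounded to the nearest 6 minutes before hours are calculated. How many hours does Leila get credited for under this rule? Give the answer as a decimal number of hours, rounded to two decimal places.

The shift: in 11:29 AM→11:30 AM, out 11:28 PM→11:30 PM; 12 h 0 min

12.00 hours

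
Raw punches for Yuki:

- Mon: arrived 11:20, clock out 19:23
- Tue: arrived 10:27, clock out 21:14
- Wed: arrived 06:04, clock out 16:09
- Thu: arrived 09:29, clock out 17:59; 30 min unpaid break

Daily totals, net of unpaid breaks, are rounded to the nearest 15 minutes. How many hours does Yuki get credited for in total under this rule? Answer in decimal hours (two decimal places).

36.75 hours

Mon: 11:20–19:23 = 8 h 3 min → rounds to 8 h 0 min
Tue: 10:27–21:14 = 10 h 47 min → rounds to 10 h 45 min
Wed: 06:04–16:09 = 10 h 5 min → rounds to 10 h 0 min
Thu: 09:29–17:59 = 8 h 30 min − 30 min = 8 h 0 min → rounds to 8 h 0 min
Total credited: 36 h 45 min.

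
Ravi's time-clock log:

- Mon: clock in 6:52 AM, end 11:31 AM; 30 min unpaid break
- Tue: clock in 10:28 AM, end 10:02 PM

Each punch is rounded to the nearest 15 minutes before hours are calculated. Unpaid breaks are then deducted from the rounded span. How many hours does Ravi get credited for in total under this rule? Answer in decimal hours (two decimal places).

Mon: in 6:52 AM→6:45 AM, out 11:31 AM→11:30 AM; 4 h 45 min − 30 min = 4 h 15 min
Tue: in 10:28 AM→10:30 AM, out 10:02 PM→10:00 PM; 11 h 30 min
Total credited: 15 h 45 min.

15.75 hours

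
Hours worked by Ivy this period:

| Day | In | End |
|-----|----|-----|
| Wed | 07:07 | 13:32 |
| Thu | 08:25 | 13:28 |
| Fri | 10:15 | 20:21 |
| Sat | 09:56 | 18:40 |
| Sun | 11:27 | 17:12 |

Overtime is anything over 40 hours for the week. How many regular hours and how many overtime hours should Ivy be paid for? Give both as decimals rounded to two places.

Regular 36.05 hours, overtime 0.00 hours

Wed: 07:07–13:32 = 6 h 25 min
Thu: 08:25–13:28 = 5 h 3 min
Fri: 10:15–20:21 = 10 h 6 min
Sat: 09:56–18:40 = 8 h 44 min
Sun: 11:27–17:12 = 5 h 45 min
Total worked: 36 h 3 min = 36.05 h.
Threshold 40 h → overtime 0 h 0 min, regular 36 h 3 min.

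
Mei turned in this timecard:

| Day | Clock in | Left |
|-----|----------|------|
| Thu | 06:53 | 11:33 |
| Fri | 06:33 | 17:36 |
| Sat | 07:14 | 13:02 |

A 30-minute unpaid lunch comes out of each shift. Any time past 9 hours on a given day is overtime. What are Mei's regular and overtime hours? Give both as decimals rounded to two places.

Regular 18.47 hours, overtime 1.55 hours

Thu: 06:53–11:33 = 4 h 40 min; less 30 min break → 4 h 10 min
Fri: 06:33–17:36 = 11 h 3 min; less 30 min break → 10 h 33 min
Sat: 07:14–13:02 = 5 h 48 min; less 30 min break → 5 h 18 min
Thu reg 4 h 10 min / OT 0 h 0 min; Fri reg 9 h 0 min / OT 1 h 33 min; Sat reg 5 h 18 min / OT 0 h 0 min.
Totals: regular 18 h 28 min, overtime 1 h 33 min.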